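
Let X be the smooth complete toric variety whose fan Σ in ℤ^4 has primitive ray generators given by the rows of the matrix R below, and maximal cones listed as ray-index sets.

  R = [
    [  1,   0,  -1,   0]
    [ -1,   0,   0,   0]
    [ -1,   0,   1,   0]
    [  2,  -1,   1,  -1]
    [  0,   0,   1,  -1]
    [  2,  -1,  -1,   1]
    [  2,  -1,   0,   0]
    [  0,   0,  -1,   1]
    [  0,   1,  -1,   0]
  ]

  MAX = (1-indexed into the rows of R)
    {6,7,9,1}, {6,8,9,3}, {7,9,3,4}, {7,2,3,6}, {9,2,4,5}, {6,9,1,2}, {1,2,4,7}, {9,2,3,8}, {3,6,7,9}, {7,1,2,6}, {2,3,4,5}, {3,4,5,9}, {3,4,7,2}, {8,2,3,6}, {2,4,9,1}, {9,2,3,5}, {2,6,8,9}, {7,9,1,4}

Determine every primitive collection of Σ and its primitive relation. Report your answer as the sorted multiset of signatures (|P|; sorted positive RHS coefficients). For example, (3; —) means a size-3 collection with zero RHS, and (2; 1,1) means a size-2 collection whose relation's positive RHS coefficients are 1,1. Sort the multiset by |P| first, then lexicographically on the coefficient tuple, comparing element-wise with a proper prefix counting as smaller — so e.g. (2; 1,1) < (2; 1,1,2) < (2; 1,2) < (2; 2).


Δ(Σ) — 9 vertices, 12 min non-faces:

  • {1,3}:  v_{1} + v_{3} = 0 ; sig = (2; —)
  • {5,8}:  v_{5} + v_{8} = 0 ; sig = (2; —)
  • {4,8}:  v_{4} + v_{8} = v_{7} ; sig = (2; 1)
  • {5,6}:  v_{5} + v_{6} = v_{7} ; sig = (2; 1)
  • {5,7}:  v_{5} + v_{7} = v_{4} ; sig = (2; 1)
  • {7,8}:  v_{7} + v_{8} = v_{6} ; sig = (2; 1)
  • {1,5}:  v_{1} + v_{5} = v_{2} + v_{4} + v_{9} ; sig = (2; 1,1,1)
  • {1,8}:  v_{1} + v_{8} = v_{2} + v_{6} + v_{9} ; sig = (2; 1,1,1)
  • {4,6}:  v_{4} + v_{6} = 2·v_{7} ; sig = (2; 2)
  • {2,7,9}:  v_{2} + v_{7} + v_{9} = v_{1} ; sig = (3; 1)
  • {2,3,4,9}:  v_{2} + v_{3} + v_{4} + v_{9} = v_{5} ; sig = (4; 1)
  • {2,3,6,9}:  v_{2} + v_{3} + v_{6} + v_{9} = v_{8} ; sig = (4; 1)

so the primitive-relation signature multiset is
[(2; —), (2; —), (2; 1), (2; 1), (2; 1), (2; 1), (2; 1,1,1), (2; 1,1,1), (2; 2), (3; 1), (4; 1), (4; 1)]


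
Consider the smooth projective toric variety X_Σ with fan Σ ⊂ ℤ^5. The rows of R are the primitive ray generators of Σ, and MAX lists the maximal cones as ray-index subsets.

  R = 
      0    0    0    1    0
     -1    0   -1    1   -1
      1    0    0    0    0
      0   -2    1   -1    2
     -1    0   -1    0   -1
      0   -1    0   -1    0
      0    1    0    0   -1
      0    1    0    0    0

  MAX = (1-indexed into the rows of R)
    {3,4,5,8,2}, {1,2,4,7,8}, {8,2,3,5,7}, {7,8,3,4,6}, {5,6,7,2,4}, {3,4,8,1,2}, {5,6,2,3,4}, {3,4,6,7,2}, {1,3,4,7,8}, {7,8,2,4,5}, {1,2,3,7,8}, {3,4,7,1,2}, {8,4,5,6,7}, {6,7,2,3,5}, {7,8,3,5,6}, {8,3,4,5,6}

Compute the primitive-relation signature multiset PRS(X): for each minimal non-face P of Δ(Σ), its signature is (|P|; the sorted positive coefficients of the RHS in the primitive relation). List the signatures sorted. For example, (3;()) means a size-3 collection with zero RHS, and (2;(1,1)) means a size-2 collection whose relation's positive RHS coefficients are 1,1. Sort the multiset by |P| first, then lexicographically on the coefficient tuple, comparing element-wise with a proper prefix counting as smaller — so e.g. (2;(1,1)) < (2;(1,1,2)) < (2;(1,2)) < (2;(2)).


|primitive collections| = 5. Relations:

  P = {1,5}:  v_{1} + v_{5} = v_{2}  ⇒ sig = (2;(1))
  P = {1,6}:  v_{1} + v_{6} = v_{2} + v_{3} + v_{4} + v_{7}  ⇒ sig = (2;(1,1,1,1))
  P = {2,6,8}:  v_{2} + v_{6} + v_{8} = v_{5}  ⇒ sig = (3;(1))
  P = {3,4,5,7}:  v_{3} + v_{4} + v_{5} + v_{7} = v_{6}  ⇒ sig = (4;(1))
  P = {2,3,4,7,8}:  v_{2} + v_{3} + v_{4} + v_{7} + v_{8} = 0  ⇒ sig = (5;())

Hence PRS(X_Σ) =
    |P|=2: 2 collections, coeffs (1), (1,1,1,1)
    |P|=3: 1 collection, coeffs (1)
    |P|=4: 1 collection, coeffs (1)
    |P|=5: 1 collection, coeffs ()


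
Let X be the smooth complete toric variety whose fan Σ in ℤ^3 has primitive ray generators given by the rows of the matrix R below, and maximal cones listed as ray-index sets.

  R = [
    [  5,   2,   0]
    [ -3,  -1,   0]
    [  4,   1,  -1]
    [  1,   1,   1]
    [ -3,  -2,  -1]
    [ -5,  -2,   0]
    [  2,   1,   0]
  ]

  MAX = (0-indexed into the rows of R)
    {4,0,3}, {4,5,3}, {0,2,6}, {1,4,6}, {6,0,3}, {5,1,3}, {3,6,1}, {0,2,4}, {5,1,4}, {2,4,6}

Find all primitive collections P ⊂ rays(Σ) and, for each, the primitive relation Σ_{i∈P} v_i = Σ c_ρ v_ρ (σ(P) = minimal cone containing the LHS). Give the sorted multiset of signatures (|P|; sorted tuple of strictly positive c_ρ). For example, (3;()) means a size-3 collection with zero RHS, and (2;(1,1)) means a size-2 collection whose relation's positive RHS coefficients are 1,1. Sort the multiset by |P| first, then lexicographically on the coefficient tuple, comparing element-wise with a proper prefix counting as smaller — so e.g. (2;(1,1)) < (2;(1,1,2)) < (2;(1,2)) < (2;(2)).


Δ(Σ) — 7 vertices, 9 min non-faces:

  P={0,5}:  v_{0} + v_{5} = 0 ; sig = (2;())
  P={0,1}:  v_{0} + v_{1} = v_{6} ; sig = (2;(1))
  P={2,3}:  v_{2} + v_{3} = v_{0} ; sig = (2;(1))
  P={5,6}:  v_{5} + v_{6} = v_{1} ; sig = (2;(1))
  P={2,5}:  v_{2} + v_{5} = v_{4} + v_{6} ; sig = (2;(1,1))
  P={1,2}:  v_{1} + v_{2} = v_{4} + 2·v_{6} ; sig = (2;(1,2))
  P={3,4,6}:  v_{3} + v_{4} + v_{6} = 0 ; sig = (3;())
  P={0,4,6}:  v_{0} + v_{4} + v_{6} = v_{2} ; sig = (3;(1))
  P={1,3,4}:  v_{1} + v_{3} + v_{4} = v_{5} ; sig = (3;(1))

so the primitive-relation signature multiset is
{ (2;()),  (2;(1)) ×3,  (2;(1,1)),  (2;(1,2)),  (3;()),  (3;(1)) ×2 }


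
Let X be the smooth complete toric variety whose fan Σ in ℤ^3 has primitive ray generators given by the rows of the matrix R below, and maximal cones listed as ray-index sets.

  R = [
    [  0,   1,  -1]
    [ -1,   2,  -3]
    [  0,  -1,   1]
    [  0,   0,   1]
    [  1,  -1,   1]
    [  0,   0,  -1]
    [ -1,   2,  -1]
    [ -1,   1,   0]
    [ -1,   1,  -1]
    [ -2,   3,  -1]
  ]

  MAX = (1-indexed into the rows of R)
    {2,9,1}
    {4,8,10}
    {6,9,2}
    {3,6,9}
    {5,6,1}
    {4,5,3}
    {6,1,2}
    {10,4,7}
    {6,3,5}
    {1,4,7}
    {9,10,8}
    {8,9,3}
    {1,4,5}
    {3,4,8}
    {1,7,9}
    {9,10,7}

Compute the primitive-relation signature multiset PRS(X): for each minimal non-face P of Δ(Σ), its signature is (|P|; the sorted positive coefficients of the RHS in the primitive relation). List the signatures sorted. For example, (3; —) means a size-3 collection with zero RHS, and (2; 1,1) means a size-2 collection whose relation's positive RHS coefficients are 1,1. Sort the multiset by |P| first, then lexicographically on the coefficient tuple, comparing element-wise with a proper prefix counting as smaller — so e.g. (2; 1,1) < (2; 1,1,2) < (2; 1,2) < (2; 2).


Σ has 22 primitive collections:

  P = {1,3}:  v_{1} + v_{3} = 0  so sig = (2; —)
  P = {4,6}:  v_{4} + v_{6} = 0  so sig = (2; —)
  P = {5,9}:  v_{5} + v_{9} = 0  so sig = (2; —)
  P = {1,8}:  v_{1} + v_{8} = v_{7}  so sig = (2; 1)
  P = {3,7}:  v_{3} + v_{7} = v_{8}  so sig = (2; 1)
  P = {4,9}:  v_{4} + v_{9} = v_{8}  so sig = (2; 1)
  P = {5,8}:  v_{5} + v_{8} = v_{4}  so sig = (2; 1)
  P = {6,8}:  v_{6} + v_{8} = v_{9}  so sig = (2; 1)
  P = {7,8}:  v_{7} + v_{8} = v_{10}  so sig = (2; 1)
  P = {2,3}:  v_{2} + v_{3} = v_{6} + v_{9}  so sig = (2; 1,1)
  P = {2,4}:  v_{2} + v_{4} = v_{1} + v_{9}  so sig = (2; 1,1)
  P = {2,5}:  v_{2} + v_{5} = v_{1} + v_{6}  so sig = (2; 1,1)
  P = {5,7}:  v_{5} + v_{7} = v_{1} + v_{4}  so sig = (2; 1,1)
  P = {5,10}:  v_{5} + v_{10} = v_{4} + v_{7}  so sig = (2; 1,1)
  P = {6,7}:  v_{6} + v_{7} = v_{1} + v_{9}  so sig = (2; 1,1)
  P = {6,10}:  v_{6} + v_{10} = v_{7} + v_{9}  so sig = (2; 1,1)
  P = {2,10}:  v_{2} + v_{10} = v_{1} + v_{7} + 2·v_{9}  so sig = (2; 1,1,2)
  P = {2,8}:  v_{2} + v_{8} = v_{1} + 2·v_{9}  so sig = (2; 1,2)
  P = {1,10}:  v_{1} + v_{10} = 2·v_{7}  so sig = (2; 2)
  P = {3,10}:  v_{3} + v_{10} = 2·v_{8}  so sig = (2; 2)
  P = {2,7}:  v_{2} + v_{7} = 2·v_{1} + 2·v_{9}  so sig = (2; 2,2)
  P = {1,6,9}:  v_{1} + v_{6} + v_{9} = v_{2}  so sig = (3; 1)

Hence PRS(X_Σ) =
    |P|=2: 21 collections, coeffs (), (), (), (1), (1), (1), (1), (1), (1), (1,1), (1,1), (1,1), (1,1), (1,1), (1,1), (1,1), (1,1,2), (1,2), (2), (2), (2,2)
    |P|=3: 1 collection, coeffs (1)


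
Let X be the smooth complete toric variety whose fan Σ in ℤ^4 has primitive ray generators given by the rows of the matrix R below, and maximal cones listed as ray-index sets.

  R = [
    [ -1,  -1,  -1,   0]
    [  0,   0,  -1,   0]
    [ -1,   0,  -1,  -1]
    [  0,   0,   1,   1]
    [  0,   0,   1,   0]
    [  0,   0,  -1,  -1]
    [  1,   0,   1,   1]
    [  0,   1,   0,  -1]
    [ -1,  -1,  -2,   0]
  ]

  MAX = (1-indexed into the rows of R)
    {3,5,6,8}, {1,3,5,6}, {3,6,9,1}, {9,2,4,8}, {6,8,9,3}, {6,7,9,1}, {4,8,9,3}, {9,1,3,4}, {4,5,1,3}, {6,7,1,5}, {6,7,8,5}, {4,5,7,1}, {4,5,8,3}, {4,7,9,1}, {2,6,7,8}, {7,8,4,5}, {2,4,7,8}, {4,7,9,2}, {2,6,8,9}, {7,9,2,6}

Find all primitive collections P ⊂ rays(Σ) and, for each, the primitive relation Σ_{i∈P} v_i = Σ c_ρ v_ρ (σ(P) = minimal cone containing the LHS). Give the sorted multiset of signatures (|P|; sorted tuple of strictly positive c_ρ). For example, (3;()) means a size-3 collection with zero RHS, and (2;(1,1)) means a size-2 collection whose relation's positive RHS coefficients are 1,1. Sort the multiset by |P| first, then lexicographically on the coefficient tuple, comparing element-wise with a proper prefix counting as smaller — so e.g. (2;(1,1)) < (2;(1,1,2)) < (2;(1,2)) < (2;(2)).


Primitive collections (8):

  {2,5}:  v_{2} + v_{5} = 0  →  sig = (2;())
  {3,7}:  v_{3} + v_{7} = 0  →  sig = (2;())
  {4,6}:  v_{4} + v_{6} = 0  →  sig = (2;())
  {1,2}:  v_{1} + v_{2} = v_{9}  →  sig = (2;(1))
  {1,8}:  v_{1} + v_{8} = v_{3}  →  sig = (2;(1))
  {5,9}:  v_{5} + v_{9} = v_{1}  →  sig = (2;(1))
  {2,3}:  v_{2} + v_{3} = v_{8} + v_{9}  →  sig = (2;(1,1))
  {7,8,9}:  v_{7} + v_{8} + v_{9} = v_{2}  →  sig = (3;(1))

Signatures (|P|; sorted positive RHS coefficients), sorted:
    |P|=2: 7 collections, coeffs (), (), (), (1), (1), (1), (1,1)
    |P|=3: 1 collection, coeffs (1)


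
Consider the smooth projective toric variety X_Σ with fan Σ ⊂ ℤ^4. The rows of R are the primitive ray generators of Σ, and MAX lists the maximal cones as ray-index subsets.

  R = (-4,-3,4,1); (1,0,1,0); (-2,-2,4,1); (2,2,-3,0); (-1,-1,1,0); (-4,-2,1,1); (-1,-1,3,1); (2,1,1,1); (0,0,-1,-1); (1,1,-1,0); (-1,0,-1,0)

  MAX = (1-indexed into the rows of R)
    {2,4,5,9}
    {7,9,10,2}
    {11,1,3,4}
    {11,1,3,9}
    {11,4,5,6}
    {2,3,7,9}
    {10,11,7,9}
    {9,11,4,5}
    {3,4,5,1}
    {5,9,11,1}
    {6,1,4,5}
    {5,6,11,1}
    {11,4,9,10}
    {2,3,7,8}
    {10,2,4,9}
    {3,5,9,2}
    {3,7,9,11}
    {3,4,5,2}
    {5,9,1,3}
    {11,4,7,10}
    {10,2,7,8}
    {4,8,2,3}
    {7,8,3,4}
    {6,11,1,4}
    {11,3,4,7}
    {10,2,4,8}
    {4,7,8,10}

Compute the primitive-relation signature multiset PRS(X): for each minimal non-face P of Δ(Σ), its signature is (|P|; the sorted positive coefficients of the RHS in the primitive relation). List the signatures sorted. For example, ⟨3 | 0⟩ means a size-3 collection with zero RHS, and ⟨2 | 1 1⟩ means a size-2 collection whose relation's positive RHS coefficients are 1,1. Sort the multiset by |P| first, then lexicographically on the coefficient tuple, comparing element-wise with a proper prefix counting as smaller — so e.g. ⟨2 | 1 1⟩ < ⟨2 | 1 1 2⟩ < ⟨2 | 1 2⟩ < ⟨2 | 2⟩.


The 23 primitive collections of Σ (r=11, n=4):

  {2,11}:  v_{2} + v_{11} = 0 ; sig = ⟨2 | 0⟩
  {5,10}:  v_{5} + v_{10} = 0 ; sig = ⟨2 | 0⟩
  {3,10}:  v_{3} + v_{10} = v_{7} ; sig = ⟨2 | 1⟩
  {5,7}:  v_{5} + v_{7} = v_{3} ; sig = ⟨2 | 1⟩
  {1,2}:  v_{1} + v_{2} = v_{3} + v_{5} ; sig = ⟨2 | 1 1⟩
  {1,10}:  v_{1} + v_{10} = v_{3} + v_{11} ; sig = ⟨2 | 1 1⟩
  {8,9}:  v_{8} + v_{9} = v_{2} + v_{10} ; sig = ⟨2 | 1 1⟩
  {8,11}:  v_{8} + v_{11} = v_{4} + v_{7} ; sig = ⟨2 | 1 1⟩
  {2,6}:  v_{2} + v_{6} = v_{1} + v_{4} + v_{5} ; sig = ⟨2 | 1 1 1⟩
  {5,8}:  v_{5} + v_{8} = v_{2} + v_{3} + v_{4} ; sig = ⟨2 | 1 1 1⟩
  {6,10}:  v_{6} + v_{10} = v_{1} + v_{4} + v_{11} ; sig = ⟨2 | 1 1 1⟩
  {6,7}:  v_{6} + v_{7} = v_{1} + v_{3} + v_{4} + v_{11} ; sig = ⟨2 | 1 1 1 1⟩
  {6,8}:  v_{6} + v_{8} = v_{1} + v_{3} + 2·v_{4} ; sig = ⟨2 | 1 1 2⟩
  {1,7}:  v_{1} + v_{7} = 2·v_{3} + v_{11} ; sig = ⟨2 | 1 2⟩
  {1,8}:  v_{1} + v_{8} = 2·v_{3} + v_{4} ; sig = ⟨2 | 1 2⟩
  {3,6}:  v_{3} + v_{6} = 2·v_{1} + v_{4} ; sig = ⟨2 | 1 2⟩
  {6,9}:  v_{6} + v_{9} = 2·v_{5} + 2·v_{11} ; sig = ⟨2 | 2 2⟩
  {3,4,9}:  v_{3} + v_{4} + v_{9} = 0 ; sig = ⟨3 | 0⟩
  {2,4,7}:  v_{2} + v_{4} + v_{7} = v_{8} ; sig = ⟨3 | 1⟩
  {3,5,11}:  v_{3} + v_{5} + v_{11} = v_{1} ; sig = ⟨3 | 1⟩
  {4,7,9}:  v_{4} + v_{7} + v_{9} = v_{10} ; sig = ⟨3 | 1⟩
  {1,4,9}:  v_{1} + v_{4} + v_{9} = v_{5} + v_{11} ; sig = ⟨3 | 1 1⟩
  {1,4,5,11}:  v_{1} + v_{4} + v_{5} + v_{11} = v_{6} ; sig = ⟨4 | 1⟩

so the primitive-relation signature multiset is
{ ⟨2 | 0⟩ ×2,  ⟨2 | 1⟩ ×2,  ⟨2 | 1 1⟩ ×4,  ⟨2 | 1 1 1⟩ ×3,  ⟨2 | 1 1 1 1⟩,  ⟨2 | 1 1 2⟩,  ⟨2 | 1 2⟩ ×3,  ⟨2 | 2 2⟩,  ⟨3 | 0⟩,  ⟨3 | 1⟩ ×3,  ⟨3 | 1 1⟩,  ⟨4 | 1⟩ }


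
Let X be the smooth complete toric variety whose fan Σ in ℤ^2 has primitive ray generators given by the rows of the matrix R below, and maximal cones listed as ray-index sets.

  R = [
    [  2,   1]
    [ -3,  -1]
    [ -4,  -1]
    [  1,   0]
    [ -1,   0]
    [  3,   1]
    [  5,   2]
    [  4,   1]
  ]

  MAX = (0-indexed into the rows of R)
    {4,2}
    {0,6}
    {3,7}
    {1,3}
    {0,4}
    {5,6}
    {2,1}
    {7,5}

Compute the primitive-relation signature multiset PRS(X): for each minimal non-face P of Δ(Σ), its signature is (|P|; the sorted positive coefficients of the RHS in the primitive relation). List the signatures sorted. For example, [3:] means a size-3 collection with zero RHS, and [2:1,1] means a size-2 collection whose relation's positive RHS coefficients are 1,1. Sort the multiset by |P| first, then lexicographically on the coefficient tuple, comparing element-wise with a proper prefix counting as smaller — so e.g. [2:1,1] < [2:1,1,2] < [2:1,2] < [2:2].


Σ has 20 primitive collections:

  {1,5}:  v_{1} + v_{5} = 0  ⟹  sig = [2:]
  {2,7}:  v_{2} + v_{7} = 0  ⟹  sig = [2:]
  {3,4}:  v_{3} + v_{4} = 0  ⟹  sig = [2:]
  {0,1}:  v_{0} + v_{1} = v_{4}  ⟹  sig = [2:1]
  {0,3}:  v_{0} + v_{3} = v_{5}  ⟹  sig = [2:1]
  {0,5}:  v_{0} + v_{5} = v_{6}  ⟹  sig = [2:1]
  {1,4}:  v_{1} + v_{4} = v_{2}  ⟹  sig = [2:1]
  {1,6}:  v_{1} + v_{6} = v_{0}  ⟹  sig = [2:1]
  {1,7}:  v_{1} + v_{7} = v_{3}  ⟹  sig = [2:1]
  {2,3}:  v_{2} + v_{3} = v_{1}  ⟹  sig = [2:1]
  {2,5}:  v_{2} + v_{5} = v_{4}  ⟹  sig = [2:1]
  {3,5}:  v_{3} + v_{5} = v_{7}  ⟹  sig = [2:1]
  {4,5}:  v_{4} + v_{5} = v_{0}  ⟹  sig = [2:1]
  {4,7}:  v_{4} + v_{7} = v_{5}  ⟹  sig = [2:1]
  {2,6}:  v_{2} + v_{6} = v_{0} + v_{4}  ⟹  sig = [2:1,1]
  {0,2}:  v_{0} + v_{2} = 2·v_{4}  ⟹  sig = [2:2]
  {0,7}:  v_{0} + v_{7} = 2·v_{5}  ⟹  sig = [2:2]
  {3,6}:  v_{3} + v_{6} = 2·v_{5}  ⟹  sig = [2:2]
  {4,6}:  v_{4} + v_{6} = 2·v_{0}  ⟹  sig = [2:2]
  {6,7}:  v_{6} + v_{7} = 3·v_{5}  ⟹  sig = [2:3]

Hence PRS(X_Σ) =
[[2:], [2:], [2:], [2:1], [2:1], [2:1], [2:1], [2:1], [2:1], [2:1], [2:1], [2:1], [2:1], [2:1], [2:1,1], [2:2], [2:2], [2:2], [2:2], [2:3]]


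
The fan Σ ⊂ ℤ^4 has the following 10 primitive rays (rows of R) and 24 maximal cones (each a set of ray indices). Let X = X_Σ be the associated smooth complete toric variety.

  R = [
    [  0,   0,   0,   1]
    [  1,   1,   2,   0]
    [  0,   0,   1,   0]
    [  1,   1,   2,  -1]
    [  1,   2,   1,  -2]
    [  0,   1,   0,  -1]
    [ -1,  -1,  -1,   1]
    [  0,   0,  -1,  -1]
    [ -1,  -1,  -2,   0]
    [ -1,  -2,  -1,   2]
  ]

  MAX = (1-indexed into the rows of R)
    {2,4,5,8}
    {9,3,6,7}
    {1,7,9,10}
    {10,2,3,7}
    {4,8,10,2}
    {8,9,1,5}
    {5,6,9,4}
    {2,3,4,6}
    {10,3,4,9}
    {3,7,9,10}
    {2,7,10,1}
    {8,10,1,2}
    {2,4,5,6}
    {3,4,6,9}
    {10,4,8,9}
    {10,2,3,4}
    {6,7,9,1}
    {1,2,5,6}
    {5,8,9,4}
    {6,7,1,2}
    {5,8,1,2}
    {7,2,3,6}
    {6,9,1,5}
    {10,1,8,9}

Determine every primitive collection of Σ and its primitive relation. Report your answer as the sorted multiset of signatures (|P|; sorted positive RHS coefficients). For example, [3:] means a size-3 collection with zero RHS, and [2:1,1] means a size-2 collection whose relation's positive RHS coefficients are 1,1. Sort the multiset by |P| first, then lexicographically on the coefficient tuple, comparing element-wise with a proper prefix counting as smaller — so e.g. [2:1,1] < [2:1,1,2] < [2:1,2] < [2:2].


Σ has 11 primitive collections:

  P={2,9}:  v_{2} + v_{9} = 0  ⟹  sig = [2:]
  P={5,10}:  v_{5} + v_{10} = 0  ⟹  sig = [2:]
  P={1,4}:  v_{1} + v_{4} = v_{2}  ⟹  sig = [2:1]
  P={4,7}:  v_{4} + v_{7} = v_{3}  ⟹  sig = [2:1]
  P={5,7}:  v_{5} + v_{7} = v_{6}  ⟹  sig = [2:1]
  P={6,10}:  v_{6} + v_{10} = v_{7}  ⟹  sig = [2:1]
  P={7,8}:  v_{7} + v_{8} = v_{9}  ⟹  sig = [2:1]
  P={1,3}:  v_{1} + v_{3} = v_{2} + v_{7}  ⟹  sig = [2:1,1]
  P={3,5}:  v_{3} + v_{5} = v_{4} + v_{6}  ⟹  sig = [2:1,1]
  P={3,8}:  v_{3} + v_{8} = v_{4} + v_{9}  ⟹  sig = [2:1,1]
  P={6,8}:  v_{6} + v_{8} = v_{5} + v_{9}  ⟹  sig = [2:1,1]

Signatures (|P|; sorted positive RHS coefficients), sorted:
{ [2:] ×2,  [2:1] ×5,  [2:1,1] ×4 }


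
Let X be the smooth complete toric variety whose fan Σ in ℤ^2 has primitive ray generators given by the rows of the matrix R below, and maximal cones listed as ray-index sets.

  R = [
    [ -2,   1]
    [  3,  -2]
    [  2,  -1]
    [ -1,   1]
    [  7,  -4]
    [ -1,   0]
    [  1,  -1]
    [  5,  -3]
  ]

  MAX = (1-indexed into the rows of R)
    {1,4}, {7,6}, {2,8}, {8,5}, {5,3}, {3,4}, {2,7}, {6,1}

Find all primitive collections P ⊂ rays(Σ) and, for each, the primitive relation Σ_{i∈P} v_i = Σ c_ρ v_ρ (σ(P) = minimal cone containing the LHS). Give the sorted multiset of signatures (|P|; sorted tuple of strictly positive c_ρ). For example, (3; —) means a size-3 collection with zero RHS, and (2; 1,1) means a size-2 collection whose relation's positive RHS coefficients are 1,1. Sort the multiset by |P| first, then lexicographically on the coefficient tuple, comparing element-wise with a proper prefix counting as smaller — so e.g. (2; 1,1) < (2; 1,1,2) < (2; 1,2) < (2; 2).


Minimal non-faces — 20 found among 8 rays, 8 max cones:

  {1,3}:  v_{1} + v_{3} = 0  →  sig = (2; —)
  {4,7}:  v_{4} + v_{7} = 0  →  sig = (2; —)
  {1,2}:  v_{1} + v_{2} = v_{7}  →  sig = (2; 1)
  {1,5}:  v_{1} + v_{5} = v_{8}  →  sig = (2; 1)
  {1,7}:  v_{1} + v_{7} = v_{6}  →  sig = (2; 1)
  {1,8}:  v_{1} + v_{8} = v_{2}  →  sig = (2; 1)
  {2,3}:  v_{2} + v_{3} = v_{8}  →  sig = (2; 1)
  {2,4}:  v_{2} + v_{4} = v_{3}  →  sig = (2; 1)
  {3,6}:  v_{3} + v_{6} = v_{7}  →  sig = (2; 1)
  {3,7}:  v_{3} + v_{7} = v_{2}  →  sig = (2; 1)
  {3,8}:  v_{3} + v_{8} = v_{5}  →  sig = (2; 1)
  {4,6}:  v_{4} + v_{6} = v_{1}  →  sig = (2; 1)
  {5,7}:  v_{5} + v_{7} = v_{2} + v_{8}  →  sig = (2; 1,1)
  {6,8}:  v_{6} + v_{8} = v_{2} + v_{7}  →  sig = (2; 1,1)
  {2,5}:  v_{2} + v_{5} = 2·v_{8}  →  sig = (2; 2)
  {2,6}:  v_{2} + v_{6} = 2·v_{7}  →  sig = (2; 2)
  {4,8}:  v_{4} + v_{8} = 2·v_{3}  →  sig = (2; 2)
  {5,6}:  v_{5} + v_{6} = 2·v_{2}  →  sig = (2; 2)
  {7,8}:  v_{7} + v_{8} = 2·v_{2}  →  sig = (2; 2)
  {4,5}:  v_{4} + v_{5} = 3·v_{3}  →  sig = (2; 3)

Sorted signature multiset PRS(X):
{ (2; —) ×2,  (2; 1) ×10,  (2; 1,1) ×2,  (2; 2) ×5,  (2; 3) }


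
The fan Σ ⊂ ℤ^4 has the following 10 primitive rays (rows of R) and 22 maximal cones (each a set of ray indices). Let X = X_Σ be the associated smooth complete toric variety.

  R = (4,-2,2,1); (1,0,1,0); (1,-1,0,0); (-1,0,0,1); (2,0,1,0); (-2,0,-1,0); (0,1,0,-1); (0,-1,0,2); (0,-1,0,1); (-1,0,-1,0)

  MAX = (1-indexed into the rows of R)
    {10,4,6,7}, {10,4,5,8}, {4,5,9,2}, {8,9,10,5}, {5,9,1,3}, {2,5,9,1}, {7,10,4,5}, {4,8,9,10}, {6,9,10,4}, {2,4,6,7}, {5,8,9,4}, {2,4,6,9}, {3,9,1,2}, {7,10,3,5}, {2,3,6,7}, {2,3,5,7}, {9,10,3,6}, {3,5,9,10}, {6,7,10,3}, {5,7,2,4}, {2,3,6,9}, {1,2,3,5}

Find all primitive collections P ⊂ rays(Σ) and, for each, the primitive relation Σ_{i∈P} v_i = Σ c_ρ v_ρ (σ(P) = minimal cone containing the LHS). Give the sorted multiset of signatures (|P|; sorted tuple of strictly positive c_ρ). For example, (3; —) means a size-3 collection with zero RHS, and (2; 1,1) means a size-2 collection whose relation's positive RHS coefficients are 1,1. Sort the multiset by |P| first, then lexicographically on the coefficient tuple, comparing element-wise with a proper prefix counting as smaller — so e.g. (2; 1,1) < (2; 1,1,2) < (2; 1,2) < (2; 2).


The 15 primitive collections of Σ (r=10, n=4):

  P={2,10}:  v_{2} + v_{10} = 0  so sig = (2; —)
  P={5,6}:  v_{5} + v_{6} = 0  so sig = (2; —)
  P={7,9}:  v_{7} + v_{9} = 0  so sig = (2; —)
  P={3,4}:  v_{3} + v_{4} = v_{9}  so sig = (2; 1)
  P={1,6}:  v_{1} + v_{6} = v_{2} + v_{3} + v_{9}  so sig = (2; 1,1,1)
  P={1,7}:  v_{1} + v_{7} = v_{2} + v_{3} + v_{5}  so sig = (2; 1,1,1)
  P={1,10}:  v_{1} + v_{10} = v_{3} + v_{5} + v_{9}  so sig = (2; 1,1,1)
  P={2,8}:  v_{2} + v_{8} = v_{4} + v_{5} + v_{9}  so sig = (2; 1,1,1)
  P={6,8}:  v_{6} + v_{8} = v_{4} + v_{9} + v_{10}  so sig = (2; 1,1,1)
  P={7,8}:  v_{7} + v_{8} = v_{4} + v_{5} + v_{10}  so sig = (2; 1,1,1)
  P={1,4}:  v_{1} + v_{4} = v_{2} + v_{5} + 2·v_{9}  so sig = (2; 1,1,2)
  P={3,8}:  v_{3} + v_{8} = v_{5} + 2·v_{9} + v_{10}  so sig = (2; 1,1,2)
  P={1,8}:  v_{1} + v_{8} = 2·v_{5} + 3·v_{9}  so sig = (2; 2,3)
  P={2,3,5,9}:  v_{2} + v_{3} + v_{5} + v_{9} = v_{1}  so sig = (4; 1)
  P={4,5,9,10}:  v_{4} + v_{5} + v_{9} + v_{10} = v_{8}  so sig = (4; 1)

Signatures (|P|; sorted positive RHS coefficients), sorted:
    (2; —)
    (2; —)
    (2; —)
    (2; 1)
    (2; 1,1,1)
    (2; 1,1,1)
    (2; 1,1,1)
    (2; 1,1,1)
    (2; 1,1,1)
    (2; 1,1,1)
    (2; 1,1,2)
    (2; 1,1,2)
    (2; 2,3)
    (4; 1)
    (4; 1)


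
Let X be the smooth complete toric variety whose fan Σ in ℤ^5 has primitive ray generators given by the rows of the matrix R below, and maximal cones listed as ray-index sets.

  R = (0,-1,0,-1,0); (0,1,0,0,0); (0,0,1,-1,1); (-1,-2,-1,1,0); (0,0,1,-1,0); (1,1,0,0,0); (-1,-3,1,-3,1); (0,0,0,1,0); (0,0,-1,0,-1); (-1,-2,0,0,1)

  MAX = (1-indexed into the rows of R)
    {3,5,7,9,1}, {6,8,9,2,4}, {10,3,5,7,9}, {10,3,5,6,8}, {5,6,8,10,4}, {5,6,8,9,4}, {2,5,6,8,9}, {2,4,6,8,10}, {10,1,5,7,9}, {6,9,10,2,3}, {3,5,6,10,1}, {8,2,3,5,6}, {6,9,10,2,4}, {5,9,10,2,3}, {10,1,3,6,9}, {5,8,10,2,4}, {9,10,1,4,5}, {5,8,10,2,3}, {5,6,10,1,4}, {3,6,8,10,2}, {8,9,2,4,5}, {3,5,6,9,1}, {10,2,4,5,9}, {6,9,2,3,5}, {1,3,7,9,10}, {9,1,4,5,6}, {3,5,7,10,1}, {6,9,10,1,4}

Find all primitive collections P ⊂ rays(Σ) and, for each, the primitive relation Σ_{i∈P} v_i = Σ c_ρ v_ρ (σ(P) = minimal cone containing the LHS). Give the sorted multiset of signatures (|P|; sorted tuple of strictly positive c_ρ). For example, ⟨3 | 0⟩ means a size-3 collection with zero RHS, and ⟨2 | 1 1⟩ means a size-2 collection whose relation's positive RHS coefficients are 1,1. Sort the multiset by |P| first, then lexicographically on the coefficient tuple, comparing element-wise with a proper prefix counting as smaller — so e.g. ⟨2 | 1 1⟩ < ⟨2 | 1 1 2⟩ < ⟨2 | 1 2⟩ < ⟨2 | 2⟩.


Minimal non-faces — 13 found among 10 rays, 28 max cones:

  P={3,4}:  v_{3} + v_{4} = v_{10}  so sig = ⟨2 | 1⟩
  P={1,2}:  v_{1} + v_{2} = v_{3} + v_{9}  so sig = ⟨2 | 1 1⟩
  P={1,8}:  v_{1} + v_{8} = v_{4} + v_{5} + v_{6}  so sig = ⟨2 | 1 1 1⟩
  P={7,8}:  v_{7} + v_{8} = v_{1} + v_{5} + v_{10}  so sig = ⟨2 | 1 1 1⟩
  P={4,7}:  v_{4} + v_{7} = v_{1} + v_{5} + v_{9} + 2·v_{10}  so sig = ⟨2 | 1 1 1 2⟩
  P={2,7}:  v_{2} + v_{7} = 2·v_{3} + v_{5} + 2·v_{9} + v_{10}  so sig = ⟨2 | 1 1 2 2⟩
  P={6,7}:  v_{6} + v_{7} = 2·v_{1} + v_{3}  so sig = ⟨2 | 1 2⟩
  P={3,8,9}:  v_{3} + v_{8} + v_{9} = 0  so sig = ⟨3 | 0⟩
  P={8,9,10}:  v_{8} + v_{9} + v_{10} = v_{4}  so sig = ⟨3 | 1⟩
  P={2,4,5,6}:  v_{2} + v_{4} + v_{5} + v_{6} = 0  so sig = ⟨4 | 0⟩
  P={2,5,6,10}:  v_{2} + v_{5} + v_{6} + v_{10} = v_{3}  so sig = ⟨4 | 1⟩
  P={5,6,9,10}:  v_{5} + v_{6} + v_{9} + v_{10} = v_{1}  so sig = ⟨4 | 1⟩
  P={1,3,5,9,10}:  v_{1} + v_{3} + v_{5} + v_{9} + v_{10} = v_{7}  so sig = ⟨5 | 1⟩

Signatures (|P|; sorted positive RHS coefficients), sorted:
{ ⟨2 | 1⟩,  ⟨2 | 1 1⟩,  ⟨2 | 1 1 1⟩ ×2,  ⟨2 | 1 1 1 2⟩,  ⟨2 | 1 1 2 2⟩,  ⟨2 | 1 2⟩,  ⟨3 | 0⟩,  ⟨3 | 1⟩,  ⟨4 | 0⟩,  ⟨4 | 1⟩ ×2,  ⟨5 | 1⟩ }


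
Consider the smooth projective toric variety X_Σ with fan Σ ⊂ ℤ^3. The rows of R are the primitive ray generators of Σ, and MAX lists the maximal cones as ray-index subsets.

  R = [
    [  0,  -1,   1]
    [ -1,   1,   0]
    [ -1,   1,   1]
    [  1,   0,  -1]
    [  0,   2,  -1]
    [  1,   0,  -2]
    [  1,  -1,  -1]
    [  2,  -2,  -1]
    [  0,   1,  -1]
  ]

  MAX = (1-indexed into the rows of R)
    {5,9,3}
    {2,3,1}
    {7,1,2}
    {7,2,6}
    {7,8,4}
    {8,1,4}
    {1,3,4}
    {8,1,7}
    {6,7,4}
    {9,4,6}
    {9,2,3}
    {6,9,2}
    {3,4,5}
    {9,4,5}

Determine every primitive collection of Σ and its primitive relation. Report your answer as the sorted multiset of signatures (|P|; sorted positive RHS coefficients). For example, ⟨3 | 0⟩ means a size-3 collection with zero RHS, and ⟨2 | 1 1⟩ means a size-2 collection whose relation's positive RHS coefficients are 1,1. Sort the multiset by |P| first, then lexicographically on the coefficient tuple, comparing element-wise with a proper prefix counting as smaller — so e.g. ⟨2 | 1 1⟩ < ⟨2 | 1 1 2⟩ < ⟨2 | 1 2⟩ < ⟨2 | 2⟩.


|primitive collections| = 17. Relations:

  P={1,9}:  v_{1} + v_{9} = 0  ⇒ sig = ⟨2 | 0⟩
  P={3,7}:  v_{3} + v_{7} = 0  ⇒ sig = ⟨2 | 0⟩
  P={1,6}:  v_{1} + v_{6} = v_{7}  ⇒ sig = ⟨2 | 1⟩
  P={2,4}:  v_{2} + v_{4} = v_{9}  ⇒ sig = ⟨2 | 1⟩
  P={2,8}:  v_{2} + v_{8} = v_{7}  ⇒ sig = ⟨2 | 1⟩
  P={3,6}:  v_{3} + v_{6} = v_{9}  ⇒ sig = ⟨2 | 1⟩
  P={7,9}:  v_{7} + v_{9} = v_{6}  ⇒ sig = ⟨2 | 1⟩
  P={1,5}:  v_{1} + v_{5} = v_{3} + v_{4}  ⇒ sig = ⟨2 | 1 1⟩
  P={3,8}:  v_{3} + v_{8} = v_{1} + v_{4}  ⇒ sig = ⟨2 | 1 1⟩
  P={5,7}:  v_{5} + v_{7} = v_{4} + v_{9}  ⇒ sig = ⟨2 | 1 1⟩
  P={8,9}:  v_{8} + v_{9} = v_{4} + v_{7}  ⇒ sig = ⟨2 | 1 1⟩
  P={2,5}:  v_{2} + v_{5} = v_{3} + 2·v_{9}  ⇒ sig = ⟨2 | 1 2⟩
  P={5,6}:  v_{5} + v_{6} = v_{4} + 2·v_{9}  ⇒ sig = ⟨2 | 1 2⟩
  P={6,8}:  v_{6} + v_{8} = v_{4} + 2·v_{7}  ⇒ sig = ⟨2 | 1 2⟩
  P={5,8}:  v_{5} + v_{8} = 2·v_{4}  ⇒ sig = ⟨2 | 2⟩
  P={1,4,7}:  v_{1} + v_{4} + v_{7} = v_{8}  ⇒ sig = ⟨3 | 1⟩
  P={3,4,9}:  v_{3} + v_{4} + v_{9} = v_{5}  ⇒ sig = ⟨3 | 1⟩

Hence PRS(X_Σ) =
{ ⟨2 | 0⟩ ×2,  ⟨2 | 1⟩ ×5,  ⟨2 | 1 1⟩ ×4,  ⟨2 | 1 2⟩ ×3,  ⟨2 | 2⟩,  ⟨3 | 1⟩ ×2 }


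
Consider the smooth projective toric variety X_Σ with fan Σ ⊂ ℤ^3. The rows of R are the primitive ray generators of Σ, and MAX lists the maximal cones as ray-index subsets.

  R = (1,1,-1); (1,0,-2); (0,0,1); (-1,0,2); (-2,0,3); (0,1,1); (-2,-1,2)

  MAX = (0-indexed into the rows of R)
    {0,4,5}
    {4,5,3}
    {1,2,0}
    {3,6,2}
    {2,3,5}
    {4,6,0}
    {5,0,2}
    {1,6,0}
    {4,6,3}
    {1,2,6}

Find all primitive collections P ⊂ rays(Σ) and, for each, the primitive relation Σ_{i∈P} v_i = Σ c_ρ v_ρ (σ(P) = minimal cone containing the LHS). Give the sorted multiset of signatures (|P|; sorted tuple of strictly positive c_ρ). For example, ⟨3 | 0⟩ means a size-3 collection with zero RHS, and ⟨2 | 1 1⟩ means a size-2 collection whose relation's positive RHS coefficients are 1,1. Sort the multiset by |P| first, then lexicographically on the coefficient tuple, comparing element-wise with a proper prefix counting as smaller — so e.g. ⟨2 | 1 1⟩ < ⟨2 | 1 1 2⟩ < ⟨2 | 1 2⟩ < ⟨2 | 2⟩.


Δ(Σ) — 7 vertices, 7 min non-faces:

  {1,3}:  v_{1} + v_{3} = 0 ; sig = ⟨2 | 0⟩
  {0,3}:  v_{0} + v_{3} = v_{5} ; sig = ⟨2 | 1⟩
  {1,5}:  v_{1} + v_{5} = v_{0} ; sig = ⟨2 | 1⟩
  {5,6}:  v_{5} + v_{6} = v_{4} ; sig = ⟨2 | 1⟩
  {1,4}:  v_{1} + v_{4} = v_{0} + v_{6} ; sig = ⟨2 | 1 1⟩
  {2,4}:  v_{2} + v_{4} = 2·v_{3} ; sig = ⟨2 | 2⟩
  {0,2,6}:  v_{0} + v_{2} + v_{6} = v_{3} ; sig = ⟨3 | 1⟩

Signatures (|P|; sorted positive RHS coefficients), sorted:
{ ⟨2 | 0⟩,  ⟨2 | 1⟩ ×3,  ⟨2 | 1 1⟩,  ⟨2 | 2⟩,  ⟨3 | 1⟩ }


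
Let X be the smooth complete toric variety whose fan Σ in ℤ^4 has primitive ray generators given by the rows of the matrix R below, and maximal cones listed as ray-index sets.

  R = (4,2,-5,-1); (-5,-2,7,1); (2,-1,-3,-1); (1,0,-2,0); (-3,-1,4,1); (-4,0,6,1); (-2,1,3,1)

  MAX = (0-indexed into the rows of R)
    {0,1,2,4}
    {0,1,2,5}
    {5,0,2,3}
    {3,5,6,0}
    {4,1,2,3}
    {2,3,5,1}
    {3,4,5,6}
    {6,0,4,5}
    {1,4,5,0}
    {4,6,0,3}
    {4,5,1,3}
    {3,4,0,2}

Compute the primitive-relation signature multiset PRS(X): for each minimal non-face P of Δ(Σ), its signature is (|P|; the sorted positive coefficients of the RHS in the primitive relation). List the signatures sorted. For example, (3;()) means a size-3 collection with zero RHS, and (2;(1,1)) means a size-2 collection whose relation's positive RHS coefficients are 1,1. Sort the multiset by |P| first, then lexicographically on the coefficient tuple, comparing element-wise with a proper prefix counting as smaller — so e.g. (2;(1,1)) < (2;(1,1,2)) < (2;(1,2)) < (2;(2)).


The 5 primitive collections of Σ (r=7, n=4):

  • {2,6}:  v_{2} + v_{6} = 0  so sig = (2;())
  • {1,6}:  v_{1} + v_{6} = v_{4} + v_{5}  so sig = (2;(1,1))
  • {0,1,3}:  v_{0} + v_{1} + v_{3} = 0  so sig = (3;())
  • {2,4,5}:  v_{2} + v_{4} + v_{5} = v_{1}  so sig = (3;(1))
  • {0,3,4,5}:  v_{0} + v_{3} + v_{4} + v_{5} = v_{6}  so sig = (4;(1))

Hence PRS(X_Σ) =
    (2;())
    (2;(1,1))
    (3;())
    (3;(1))
    (4;(1))


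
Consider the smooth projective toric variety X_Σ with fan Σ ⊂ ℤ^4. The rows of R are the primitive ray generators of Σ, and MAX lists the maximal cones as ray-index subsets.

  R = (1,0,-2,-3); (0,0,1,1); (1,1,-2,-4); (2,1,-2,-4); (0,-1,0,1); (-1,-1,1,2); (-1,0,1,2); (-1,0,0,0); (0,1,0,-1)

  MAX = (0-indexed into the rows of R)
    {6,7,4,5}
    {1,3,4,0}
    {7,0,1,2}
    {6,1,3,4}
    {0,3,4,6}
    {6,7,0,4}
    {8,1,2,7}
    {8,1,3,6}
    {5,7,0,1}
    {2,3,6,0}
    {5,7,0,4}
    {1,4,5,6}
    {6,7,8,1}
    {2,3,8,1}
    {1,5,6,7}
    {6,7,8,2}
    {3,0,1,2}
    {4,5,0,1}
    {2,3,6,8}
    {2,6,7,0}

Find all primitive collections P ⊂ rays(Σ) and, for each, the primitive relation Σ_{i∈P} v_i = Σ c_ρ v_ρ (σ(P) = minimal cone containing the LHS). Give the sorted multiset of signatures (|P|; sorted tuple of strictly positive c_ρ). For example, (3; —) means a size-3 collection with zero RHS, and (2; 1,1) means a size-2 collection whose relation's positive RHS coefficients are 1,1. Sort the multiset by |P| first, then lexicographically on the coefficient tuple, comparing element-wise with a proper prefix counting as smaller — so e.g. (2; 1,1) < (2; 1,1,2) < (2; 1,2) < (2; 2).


|primitive collections| = 11. Relations:

  P = {4,8}:  v_{4} + v_{8} = 0 — sig = (2; —)
  P = {0,8}:  v_{0} + v_{8} = v_{2} — sig = (2; 1)
  P = {2,4}:  v_{2} + v_{4} = v_{0} — sig = (2; 1)
  P = {3,7}:  v_{3} + v_{7} = v_{2} — sig = (2; 1)
  P = {3,5}:  v_{3} + v_{5} = v_{0} + v_{1} — sig = (2; 1,1)
  P = {5,8}:  v_{5} + v_{8} = v_{1} + v_{7} — sig = (2; 1,1)
  P = {2,5}:  v_{2} + v_{5} = v_{0} + v_{1} + v_{7} — sig = (2; 1,1,1)
  P = {0,1,6}:  v_{0} + v_{1} + v_{6} = 0 — sig = (3; —)
  P = {1,2,6}:  v_{1} + v_{2} + v_{6} = v_{8} — sig = (3; 1)
  P = {1,4,7}:  v_{1} + v_{4} + v_{7} = v_{5} — sig = (3; 1)
  P = {0,5,6}:  v_{0} + v_{5} + v_{6} = v_{4} + v_{7} — sig = (3; 1,1)

Hence PRS(X_Σ) =
{ (2; —),  (2; 1) ×3,  (2; 1,1) ×2,  (2; 1,1,1),  (3; —),  (3; 1) ×2,  (3; 1,1) }


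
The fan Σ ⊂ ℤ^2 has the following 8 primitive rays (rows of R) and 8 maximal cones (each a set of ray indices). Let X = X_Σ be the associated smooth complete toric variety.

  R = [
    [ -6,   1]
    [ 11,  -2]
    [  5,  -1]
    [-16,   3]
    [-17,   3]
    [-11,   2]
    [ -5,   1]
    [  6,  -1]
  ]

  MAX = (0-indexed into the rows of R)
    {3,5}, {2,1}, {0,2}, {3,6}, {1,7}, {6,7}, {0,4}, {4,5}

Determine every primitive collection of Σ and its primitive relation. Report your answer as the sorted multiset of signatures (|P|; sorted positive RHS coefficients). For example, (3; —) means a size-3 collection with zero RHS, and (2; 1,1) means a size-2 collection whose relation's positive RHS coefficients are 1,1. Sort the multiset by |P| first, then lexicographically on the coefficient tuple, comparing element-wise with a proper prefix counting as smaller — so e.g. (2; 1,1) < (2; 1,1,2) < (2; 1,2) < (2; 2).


Primitive collections (20):

  P={0,7}:  v_{0} + v_{7} = 0 — sig = (2; —)
  P={1,5}:  v_{1} + v_{5} = 0 — sig = (2; —)
  P={2,6}:  v_{2} + v_{6} = 0 — sig = (2; —)
  P={0,1}:  v_{0} + v_{1} = v_{2} — sig = (2; 1)
  P={0,5}:  v_{0} + v_{5} = v_{4} — sig = (2; 1)
  P={0,6}:  v_{0} + v_{6} = v_{5} — sig = (2; 1)
  P={1,3}:  v_{1} + v_{3} = v_{6} — sig = (2; 1)
  P={1,4}:  v_{1} + v_{4} = v_{0} — sig = (2; 1)
  P={1,6}:  v_{1} + v_{6} = v_{7} — sig = (2; 1)
  P={2,3}:  v_{2} + v_{3} = v_{5} — sig = (2; 1)
  P={2,5}:  v_{2} + v_{5} = v_{0} — sig = (2; 1)
  P={2,7}:  v_{2} + v_{7} = v_{1} — sig = (2; 1)
  P={4,7}:  v_{4} + v_{7} = v_{5} — sig = (2; 1)
  P={5,6}:  v_{5} + v_{6} = v_{3} — sig = (2; 1)
  P={5,7}:  v_{5} + v_{7} = v_{6} — sig = (2; 1)
  P={0,3}:  v_{0} + v_{3} = 2·v_{5} — sig = (2; 2)
  P={2,4}:  v_{2} + v_{4} = 2·v_{0} — sig = (2; 2)
  P={3,7}:  v_{3} + v_{7} = 2·v_{6} — sig = (2; 2)
  P={4,6}:  v_{4} + v_{6} = 2·v_{5} — sig = (2; 2)
  P={3,4}:  v_{3} + v_{4} = 3·v_{5} — sig = (2; 3)

Signatures (|P|; sorted positive RHS coefficients), sorted:
[(2; —), (2; —), (2; —), (2; 1), (2; 1), (2; 1), (2; 1), (2; 1), (2; 1), (2; 1), (2; 1), (2; 1), (2; 1), (2; 1), (2; 1), (2; 2), (2; 2), (2; 2), (2; 2), (2; 3)]


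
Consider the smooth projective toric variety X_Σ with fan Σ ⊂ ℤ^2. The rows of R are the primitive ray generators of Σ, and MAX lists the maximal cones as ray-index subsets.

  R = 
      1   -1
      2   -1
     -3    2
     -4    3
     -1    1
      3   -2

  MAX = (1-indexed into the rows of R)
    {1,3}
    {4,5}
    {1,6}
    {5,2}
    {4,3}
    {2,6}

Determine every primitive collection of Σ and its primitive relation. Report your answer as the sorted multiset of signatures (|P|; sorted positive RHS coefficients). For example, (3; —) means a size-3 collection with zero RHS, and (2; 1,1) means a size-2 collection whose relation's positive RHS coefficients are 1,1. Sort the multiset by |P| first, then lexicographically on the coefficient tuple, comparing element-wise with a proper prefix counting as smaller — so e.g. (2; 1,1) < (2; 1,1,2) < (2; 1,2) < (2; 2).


Primitive collections (9):

  P={1,5}:  v_{1} + v_{5} = 0  ⟹  sig = (2; —)
  P={3,6}:  v_{3} + v_{6} = 0  ⟹  sig = (2; —)
  P={1,2}:  v_{1} + v_{2} = v_{6}  ⟹  sig = (2; 1)
  P={1,4}:  v_{1} + v_{4} = v_{3}  ⟹  sig = (2; 1)
  P={2,3}:  v_{2} + v_{3} = v_{5}  ⟹  sig = (2; 1)
  P={3,5}:  v_{3} + v_{5} = v_{4}  ⟹  sig = (2; 1)
  P={4,6}:  v_{4} + v_{6} = v_{5}  ⟹  sig = (2; 1)
  P={5,6}:  v_{5} + v_{6} = v_{2}  ⟹  sig = (2; 1)
  P={2,4}:  v_{2} + v_{4} = 2·v_{5}  ⟹  sig = (2; 2)

Hence PRS(X_Σ) =
    |P|=2: 9 collections, coeffs (), (), (1), (1), (1), (1), (1), (1), (2)


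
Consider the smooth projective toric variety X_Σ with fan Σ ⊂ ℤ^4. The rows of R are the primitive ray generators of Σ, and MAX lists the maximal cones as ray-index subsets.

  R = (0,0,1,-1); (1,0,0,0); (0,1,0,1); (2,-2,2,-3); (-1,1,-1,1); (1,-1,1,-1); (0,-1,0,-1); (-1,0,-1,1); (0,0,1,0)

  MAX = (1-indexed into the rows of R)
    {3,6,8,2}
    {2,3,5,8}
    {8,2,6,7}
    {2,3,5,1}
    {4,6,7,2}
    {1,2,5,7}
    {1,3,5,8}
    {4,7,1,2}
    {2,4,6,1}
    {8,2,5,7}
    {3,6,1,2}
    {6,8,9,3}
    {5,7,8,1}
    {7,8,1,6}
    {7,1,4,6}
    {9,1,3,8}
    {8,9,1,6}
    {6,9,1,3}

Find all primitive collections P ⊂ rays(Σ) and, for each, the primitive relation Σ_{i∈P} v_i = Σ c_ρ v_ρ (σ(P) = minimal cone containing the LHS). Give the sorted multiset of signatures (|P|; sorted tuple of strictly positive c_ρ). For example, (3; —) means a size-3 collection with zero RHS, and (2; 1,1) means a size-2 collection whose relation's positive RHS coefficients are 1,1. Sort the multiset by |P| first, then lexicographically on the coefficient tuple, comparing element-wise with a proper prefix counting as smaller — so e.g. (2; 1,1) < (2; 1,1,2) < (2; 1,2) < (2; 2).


|primitive collections| = 12. Relations:

  • {3,7}:  v_{3} + v_{7} = 0  ⟹  sig = (2; —)
  • {5,6}:  v_{5} + v_{6} = 0  ⟹  sig = (2; —)
  • {2,9}:  v_{2} + v_{9} = v_{3} + v_{6}  ⟹  sig = (2; 1,1)
  • {4,8}:  v_{4} + v_{8} = v_{6} + v_{7}  ⟹  sig = (2; 1,1)
  • {3,4}:  v_{3} + v_{4} = v_{1} + v_{2} + v_{6}  ⟹  sig = (2; 1,1,1)
  • {4,5}:  v_{4} + v_{5} = v_{1} + v_{2} + v_{7}  ⟹  sig = (2; 1,1,1)
  • {5,9}:  v_{5} + v_{9} = v_{1} + v_{3} + v_{8}  ⟹  sig = (2; 1,1,1)
  • {7,9}:  v_{7} + v_{9} = v_{1} + v_{6} + v_{8}  ⟹  sig = (2; 1,1,1)
  • {4,9}:  v_{4} + v_{9} = v_{1} + 2·v_{6}  ⟹  sig = (2; 1,2)
  • {1,2,8}:  v_{1} + v_{2} + v_{8} = 0  ⟹  sig = (3; —)
  • {1,2,6,7}:  v_{1} + v_{2} + v_{6} + v_{7} = v_{4}  ⟹  sig = (4; 1)
  • {1,3,6,8}:  v_{1} + v_{3} + v_{6} + v_{8} = v_{9}  ⟹  sig = (4; 1)

Hence PRS(X_Σ) =
{ (2; —) ×2,  (2; 1,1) ×2,  (2; 1,1,1) ×4,  (2; 1,2),  (3; —),  (4; 1) ×2 }


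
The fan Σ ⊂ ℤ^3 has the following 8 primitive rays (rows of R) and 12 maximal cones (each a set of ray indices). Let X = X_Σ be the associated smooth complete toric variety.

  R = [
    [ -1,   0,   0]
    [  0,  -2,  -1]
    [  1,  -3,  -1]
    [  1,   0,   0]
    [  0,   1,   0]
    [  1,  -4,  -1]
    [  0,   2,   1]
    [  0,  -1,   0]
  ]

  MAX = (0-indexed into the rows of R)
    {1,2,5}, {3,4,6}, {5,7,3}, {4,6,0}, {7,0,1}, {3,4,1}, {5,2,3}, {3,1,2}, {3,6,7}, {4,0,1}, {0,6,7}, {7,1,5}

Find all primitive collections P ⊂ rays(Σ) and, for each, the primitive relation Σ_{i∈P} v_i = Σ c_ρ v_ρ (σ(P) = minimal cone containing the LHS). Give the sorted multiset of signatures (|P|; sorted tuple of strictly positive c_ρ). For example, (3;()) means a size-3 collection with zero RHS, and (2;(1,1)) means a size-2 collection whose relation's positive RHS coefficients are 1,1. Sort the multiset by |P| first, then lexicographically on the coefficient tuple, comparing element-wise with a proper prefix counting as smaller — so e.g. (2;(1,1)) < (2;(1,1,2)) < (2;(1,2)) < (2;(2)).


Minimal non-faces — 12 found among 8 rays, 12 max cones:

  {0,3}:  v_{0} + v_{3} = 0  →  sig = (2;())
  {1,6}:  v_{1} + v_{6} = 0  →  sig = (2;())
  {4,7}:  v_{4} + v_{7} = 0  →  sig = (2;())
  {2,7}:  v_{2} + v_{7} = v_{5}  →  sig = (2;(1))
  {4,5}:  v_{4} + v_{5} = v_{2}  →  sig = (2;(1))
  {0,2}:  v_{0} + v_{2} = v_{1} + v_{7}  →  sig = (2;(1,1))
  {2,4}:  v_{2} + v_{4} = v_{1} + v_{3}  →  sig = (2;(1,1))
  {2,6}:  v_{2} + v_{6} = v_{3} + v_{7}  →  sig = (2;(1,1))
  {0,5}:  v_{0} + v_{5} = v_{1} + 2·v_{7}  →  sig = (2;(1,2))
  {5,6}:  v_{5} + v_{6} = v_{3} + 2·v_{7}  →  sig = (2;(1,2))
  {1,3,7}:  v_{1} + v_{3} + v_{7} = v_{2}  →  sig = (3;(1))
  {1,3,5}:  v_{1} + v_{3} + v_{5} = 2·v_{2}  →  sig = (3;(2))

Sorted signature multiset PRS(X):
    (2;())
    (2;())
    (2;())
    (2;(1))
    (2;(1))
    (2;(1,1))
    (2;(1,1))
    (2;(1,1))
    (2;(1,2))
    (2;(1,2))
    (3;(1))
    (3;(2))


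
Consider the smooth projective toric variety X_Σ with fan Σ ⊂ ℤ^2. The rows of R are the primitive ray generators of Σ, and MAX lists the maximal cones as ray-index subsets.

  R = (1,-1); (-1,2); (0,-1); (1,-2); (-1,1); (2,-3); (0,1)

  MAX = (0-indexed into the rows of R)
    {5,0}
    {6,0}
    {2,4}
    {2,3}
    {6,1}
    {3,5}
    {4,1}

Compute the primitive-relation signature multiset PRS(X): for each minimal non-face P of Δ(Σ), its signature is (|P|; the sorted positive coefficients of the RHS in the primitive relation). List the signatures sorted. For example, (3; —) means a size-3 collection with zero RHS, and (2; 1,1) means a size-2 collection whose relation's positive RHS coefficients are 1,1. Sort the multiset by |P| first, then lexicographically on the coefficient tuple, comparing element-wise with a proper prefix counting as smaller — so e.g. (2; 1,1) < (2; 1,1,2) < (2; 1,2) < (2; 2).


14 collections generate NE(X_Σ); each relation:

  {0,4}:  v_{0} + v_{4} = 0  so sig = (2; —)
  {1,3}:  v_{1} + v_{3} = 0  so sig = (2; —)
  {2,6}:  v_{2} + v_{6} = 0  so sig = (2; —)
  {0,1}:  v_{0} + v_{1} = v_{6}  so sig = (2; 1)
  {0,2}:  v_{0} + v_{2} = v_{3}  so sig = (2; 1)
  {0,3}:  v_{0} + v_{3} = v_{5}  so sig = (2; 1)
  {1,2}:  v_{1} + v_{2} = v_{4}  so sig = (2; 1)
  {1,5}:  v_{1} + v_{5} = v_{0}  so sig = (2; 1)
  {3,4}:  v_{3} + v_{4} = v_{2}  so sig = (2; 1)
  {3,6}:  v_{3} + v_{6} = v_{0}  so sig = (2; 1)
  {4,5}:  v_{4} + v_{5} = v_{3}  so sig = (2; 1)
  {4,6}:  v_{4} + v_{6} = v_{1}  so sig = (2; 1)
  {2,5}:  v_{2} + v_{5} = 2·v_{3}  so sig = (2; 2)
  {5,6}:  v_{5} + v_{6} = 2·v_{0}  so sig = (2; 2)

so the primitive-relation signature multiset is
    |P|=2: 14 collections, coeffs (), (), (), (1), (1), (1), (1), (1), (1), (1), (1), (1), (2), (2)
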